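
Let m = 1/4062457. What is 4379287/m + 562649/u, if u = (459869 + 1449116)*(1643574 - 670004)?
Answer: 33064494226533002989868199/1858530526450 ≈ 1.7791e+13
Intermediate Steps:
u = 1858530526450 (u = 1908985*973570 = 1858530526450)
m = 1/4062457 ≈ 2.4616e-7
4379287/m + 562649/u = 4379287/(1/4062457) + 562649/1858530526450 = 4379287*4062457 + 562649*(1/1858530526450) = 17790665128159 + 562649/1858530526450 = 33064494226533002989868199/1858530526450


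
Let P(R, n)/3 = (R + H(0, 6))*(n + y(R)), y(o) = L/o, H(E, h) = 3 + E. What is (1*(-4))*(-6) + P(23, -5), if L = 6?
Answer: -7950/23 ≈ -345.65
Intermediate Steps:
y(o) = 6/o
P(R, n) = 3*(3 + R)*(n + 6/R) (P(R, n) = 3*((R + (3 + 0))*(n + 6/R)) = 3*((R + 3)*(n + 6/R)) = 3*((3 + R)*(n + 6/R)) = 3*(3 + R)*(n + 6/R))
(1*(-4))*(-6) + P(23, -5) = (1*(-4))*(-6) + (18 + 9*(-5) + 54/23 + 3*23*(-5)) = -4*(-6) + (18 - 45 + 54*(1/23) - 345) = 24 + (18 - 45 + 54/23 - 345) = 24 - 8502/23 = -7950/23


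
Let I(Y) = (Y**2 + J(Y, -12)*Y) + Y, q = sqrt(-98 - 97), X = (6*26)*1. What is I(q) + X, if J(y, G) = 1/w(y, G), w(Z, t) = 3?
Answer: -39 + 4*I*sqrt(195)/3 ≈ -39.0 + 18.619*I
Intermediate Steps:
J(y, G) = 1/3
X = 156 (X = 156*1 = 156)
q = I*sqrt(195) (q = sqrt(-195) = I*sqrt(195) ≈ 13.964*I)
I(Y) = Y**2 + 4*Y/3 (I(Y) = (Y**2 + Y/3) + Y = Y**2 + 4*Y/3)
I(q) + X = (I*sqrt(195))*(4 + 3*(I*sqrt(195)))/3 + 156 = (I*sqrt(195))*(4 + 3*I*sqrt(195))/3 + 156 = I*sqrt(195)*(4 + 3*I*sqrt(195))/3 + 156 = 156 + I*sqrt(195)*(4 + 3*I*sqrt(195))/3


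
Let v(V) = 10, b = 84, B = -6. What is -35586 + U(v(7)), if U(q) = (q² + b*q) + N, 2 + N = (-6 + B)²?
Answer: -34504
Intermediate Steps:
N = 142 (N = -2 + (-6 - 6)² = -2 + (-12)² = -2 + 144 = 142)
U(q) = 142 + q² + 84*q (U(q) = (q² + 84*q) + 142 = 142 + q² + 84*q)
-35586 + U(v(7)) = -35586 + (142 + 10² + 84*10) = -35586 + (142 + 100 + 840) = -35586 + 1082 = -34504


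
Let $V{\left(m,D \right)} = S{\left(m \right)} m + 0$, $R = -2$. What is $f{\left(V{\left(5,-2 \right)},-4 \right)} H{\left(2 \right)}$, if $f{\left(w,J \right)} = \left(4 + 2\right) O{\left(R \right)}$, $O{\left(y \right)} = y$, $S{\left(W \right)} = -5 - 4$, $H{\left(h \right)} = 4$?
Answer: $-48$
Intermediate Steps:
$S{\left(W \right)} = -9$ ($S{\left(W \right)} = -5 - 4 = -9$)
$V{\left(m,D \right)} = - 9 m$ ($V{\left(m,D \right)} = - 9 m + 0 = - 9 m$)
$f{\left(w,J \right)} = -12$ ($f{\left(w,J \right)} = \left(4 + 2\right) \left(-2\right) = 6 \left(-2\right) = -12$)
$f{\left(V{\left(5,-2 \right)},-4 \right)} H{\left(2 \right)} = \left(-12\right) 4 = -48$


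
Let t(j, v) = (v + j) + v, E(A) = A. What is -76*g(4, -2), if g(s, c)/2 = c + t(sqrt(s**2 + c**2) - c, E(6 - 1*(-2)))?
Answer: -2432 - 304*sqrt(5) ≈ -3111.8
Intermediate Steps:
t(j, v) = j + 2*v (t(j, v) = (j + v) + v = j + 2*v)
g(s, c) = 32 + 2*sqrt(c**2 + s**2) (g(s, c) = 2*(c + ((sqrt(s**2 + c**2) - c) + 2*(6 - 1*(-2)))) = 2*(c + ((sqrt(c**2 + s**2) - c) + 2*(6 + 2))) = 2*(c + ((sqrt(c**2 + s**2) - c) + 2*8)) = 2*(c + ((sqrt(c**2 + s**2) - c) + 16)) = 2*(c + (16 + sqrt(c**2 + s**2) - c)) = 2*(16 + sqrt(c**2 + s**2)) = 32 + 2*sqrt(c**2 + s**2))
-76*g(4, -2) = -76*(32 + 2*sqrt((-2)**2 + 4**2)) = -76*(32 + 2*sqrt(4 + 16)) = -76*(32 + 2*sqrt(20)) = -76*(32 + 2*(2*sqrt(5))) = -76*(32 + 4*sqrt(5)) = -2432 - 304*sqrt(5)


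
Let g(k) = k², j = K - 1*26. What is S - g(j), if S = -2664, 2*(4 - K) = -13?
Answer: -11617/4 ≈ -2904.3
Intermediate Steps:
K = 21/2 (K = 4 - ½*(-13) = 4 + 13/2 = 21/2 ≈ 10.500)
j = -31/2 (j = 21/2 - 1*26 = 21/2 - 26 = -31/2 ≈ -15.500)
S - g(j) = -2664 - (-31/2)² = -2664 - 1*961/4 = -2664 - 961/4 = -11617/4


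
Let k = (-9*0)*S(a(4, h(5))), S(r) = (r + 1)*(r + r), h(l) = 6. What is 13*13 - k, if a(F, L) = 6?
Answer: 169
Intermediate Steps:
S(r) = 2*r*(1 + r) (S(r) = (1 + r)*(2*r) = 2*r*(1 + r))
k = 0 (k = (-9*0)*(2*6*(1 + 6)) = 0*(2*6*7) = 0*84 = 0)
13*13 - k = 13*13 - 1*0 = 169 + 0 = 169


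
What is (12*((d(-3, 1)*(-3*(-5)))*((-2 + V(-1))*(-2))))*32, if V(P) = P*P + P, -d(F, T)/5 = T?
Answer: -115200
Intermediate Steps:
d(F, T) = -5*T
V(P) = P + P² (V(P) = P² + P = P + P²)
(12*((d(-3, 1)*(-3*(-5)))*((-2 + V(-1))*(-2))))*32 = (12*(((-5*1)*(-3*(-5)))*((-2 - (1 - 1))*(-2))))*32 = (12*((-5*15)*((-2 - 1*0)*(-2))))*32 = (12*(-75*(-2 + 0)*(-2)))*32 = (12*(-(-150)*(-2)))*32 = (12*(-75*4))*32 = (12*(-300))*32 = -3600*32 = -115200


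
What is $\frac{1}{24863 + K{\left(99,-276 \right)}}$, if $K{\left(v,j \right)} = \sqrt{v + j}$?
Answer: $\frac{24863}{618168946} - \frac{i \sqrt{177}}{618168946} \approx 4.022 \cdot 10^{-5} - 2.1522 \cdot 10^{-8} i$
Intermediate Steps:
$K{\left(v,j \right)} = \sqrt{j + v}$
$\frac{1}{24863 + K{\left(99,-276 \right)}} = \frac{1}{24863 + \sqrt{-276 + 99}} = \frac{1}{24863 + \sqrt{-177}} = \frac{1}{24863 + i \sqrt{177}}$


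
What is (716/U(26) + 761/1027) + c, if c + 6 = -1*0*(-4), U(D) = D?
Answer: 22881/1027 ≈ 22.279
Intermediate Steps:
c = -6 (c = -6 - 1*0*(-4) = -6 + 0*(-4) = -6 + 0 = -6)
(716/U(26) + 761/1027) + c = (716/26 + 761/1027) - 6 = (716*(1/26) + 761*(1/1027)) - 6 = (358/13 + 761/1027) - 6 = 29043/1027 - 6 = 22881/1027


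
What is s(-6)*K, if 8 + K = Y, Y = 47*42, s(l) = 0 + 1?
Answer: 1966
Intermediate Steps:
s(l) = 1
Y = 1974
K = 1966 (K = -8 + 1974 = 1966)
s(-6)*K = 1*1966 = 1966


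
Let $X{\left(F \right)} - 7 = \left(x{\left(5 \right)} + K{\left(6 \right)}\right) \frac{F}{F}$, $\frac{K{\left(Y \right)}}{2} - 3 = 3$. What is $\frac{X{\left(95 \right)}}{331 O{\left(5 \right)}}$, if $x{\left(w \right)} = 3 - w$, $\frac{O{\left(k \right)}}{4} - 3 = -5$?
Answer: $- \frac{17}{2648} \approx -0.0064199$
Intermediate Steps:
$K{\left(Y \right)} = 12$ ($K{\left(Y \right)} = 6 + 2 \cdot 3 = 6 + 6 = 12$)
$O{\left(k \right)} = -8$ ($O{\left(k \right)} = 12 + 4 \left(-5\right) = 12 - 20 = -8$)
$X{\left(F \right)} = 17$ ($X{\left(F \right)} = 7 + \left(\left(3 - 5\right) + 12\right) \frac{F}{F} = 7 + \left(\left(3 - 5\right) + 12\right) 1 = 7 + \left(-2 + 12\right) 1 = 7 + 10 \cdot 1 = 7 + 10 = 17$)
$\frac{X{\left(95 \right)}}{331 O{\left(5 \right)}} = \frac{17}{331 \left(-8\right)} = \frac{17}{-2648} = 17 \left(- \frac{1}{2648}\right) = - \frac{17}{2648}$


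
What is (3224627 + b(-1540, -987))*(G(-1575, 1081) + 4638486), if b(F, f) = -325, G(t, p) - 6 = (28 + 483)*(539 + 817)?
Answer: 17190069477216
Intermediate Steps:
G(t, p) = 692922 (G(t, p) = 6 + (28 + 483)*(539 + 817) = 6 + 511*1356 = 6 + 692916 = 692922)
(3224627 + b(-1540, -987))*(G(-1575, 1081) + 4638486) = (3224627 - 325)*(692922 + 4638486) = 3224302*5331408 = 17190069477216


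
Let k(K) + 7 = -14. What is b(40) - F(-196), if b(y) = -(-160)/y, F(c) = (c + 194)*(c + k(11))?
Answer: -430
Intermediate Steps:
k(K) = -21 (k(K) = -7 - 14 = -21)
F(c) = (-21 + c)*(194 + c) (F(c) = (c + 194)*(c - 21) = (194 + c)*(-21 + c) = (-21 + c)*(194 + c))
b(y) = 160/y
b(40) - F(-196) = 160/40 - (-4074 + (-196)² + 173*(-196)) = 160*(1/40) - (-4074 + 38416 - 33908) = 4 - 1*434 = 4 - 434 = -430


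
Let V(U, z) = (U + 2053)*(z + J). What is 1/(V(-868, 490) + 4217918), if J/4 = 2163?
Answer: 1/15051188 ≈ 6.6440e-8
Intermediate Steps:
J = 8652 (J = 4*2163 = 8652)
V(U, z) = (2053 + U)*(8652 + z) (V(U, z) = (U + 2053)*(z + 8652) = (2053 + U)*(8652 + z))
1/(V(-868, 490) + 4217918) = 1/((17762556 + 2053*490 + 8652*(-868) - 868*490) + 4217918) = 1/((17762556 + 1005970 - 7509936 - 425320) + 4217918) = 1/(10833270 + 4217918) = 1/15051188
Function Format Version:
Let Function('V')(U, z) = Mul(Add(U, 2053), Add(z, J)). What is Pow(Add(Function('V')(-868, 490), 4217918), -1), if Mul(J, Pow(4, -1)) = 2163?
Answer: Rational(1, 15051188) ≈ 6.6440e-8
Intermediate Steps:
J = 8652 (J = Mul(4, 2163) = 8652)
Function('V')(U, z) = Mul(Add(2053, U), Add(8652, z)) (Function('V')(U, z) = Mul(Add(U, 2053), Add(z, 8652)) = Mul(Add(2053, U), Add(8652, z)))
Pow(Add(Function('V')(-868, 490), 4217918), -1) = Pow(Add(Add(17762556, Mul(2053, 490), Mul(8652, -868), Mul(-868, 490)), 4217918), -1) = Pow(Add(Add(17762556, 1005970, -7509936, -425320), 4217918), -1) = Pow(Add(10833270, 4217918), -1) = Pow(15051188, -1) = Rational(1, 15051188)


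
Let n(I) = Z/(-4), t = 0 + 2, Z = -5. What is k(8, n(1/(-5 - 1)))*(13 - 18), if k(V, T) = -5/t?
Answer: 25/2 ≈ 12.500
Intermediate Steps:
t = 2
n(I) = 5/4 (n(I) = -5/(-4) = -5*(-¼) = 5/4)
k(V, T) = -5/2
k(8, n(1/(-5 - 1)))*(13 - 18) = -5*(13 - 18)/2 = -5/2*(-5) = 25/2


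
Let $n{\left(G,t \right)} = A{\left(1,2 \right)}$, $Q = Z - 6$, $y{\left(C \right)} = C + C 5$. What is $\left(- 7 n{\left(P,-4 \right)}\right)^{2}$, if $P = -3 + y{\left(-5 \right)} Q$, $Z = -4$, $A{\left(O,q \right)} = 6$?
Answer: $1764$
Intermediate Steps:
$y{\left(C \right)} = 6 C$ ($y{\left(C \right)} = C + 5 C = 6 C$)
$Q = -10$ ($Q = -4 - 6 = -10$)
$P = 297$ ($P = -3 + 6 \left(-5\right) \left(-10\right) = -3 - -300 = -3 + 300 = 297$)
$n{\left(G,t \right)} = 6$
$\left(- 7 n{\left(P,-4 \right)}\right)^{2} = \left(\left(-7\right) 6\right)^{2} = \left(-42\right)^{2} = 1764$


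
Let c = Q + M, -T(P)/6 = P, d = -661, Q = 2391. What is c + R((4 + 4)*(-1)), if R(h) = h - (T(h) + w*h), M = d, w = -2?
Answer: 1658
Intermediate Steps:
M = -661
T(P) = -6*P
c = 1730 (c = 2391 - 661 = 1730)
R(h) = 9*h (R(h) = h - (-6*h - 2*h) = h - (-8)*h = h + 8*h = 9*h)
c + R((4 + 4)*(-1)) = 1730 + 9*((4 + 4)*(-1)) = 1730 + 9*(8*(-1)) = 1730 + 9*(-8) = 1730 - 72 = 1658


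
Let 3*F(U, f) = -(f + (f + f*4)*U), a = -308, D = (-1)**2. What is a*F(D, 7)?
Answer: 4312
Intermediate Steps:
D = 1
F(U, f) = -f/3 - 5*U*f/3 (F(U, f) = (-(f + (f + f*4)*U))/3 = (-(f + (f + 4*f)*U))/3 = (-(f + (5*f)*U))/3 = (-(f + 5*U*f))/3 = (-f - 5*U*f)/3 = -f/3 - 5*U*f/3)
a*F(D, 7) = -(-308)*7*(1 + 5*1)/3 = -(-308)*7*(1 + 5)/3 = -(-308)*7*6/3 = -308*(-14) = 4312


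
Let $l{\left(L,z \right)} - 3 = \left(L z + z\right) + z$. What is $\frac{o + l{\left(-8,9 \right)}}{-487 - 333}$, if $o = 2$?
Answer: $\frac{49}{820} \approx 0.059756$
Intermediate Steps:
$l{\left(L,z \right)} = 3 + 2 z + L z$ ($l{\left(L,z \right)} = 3 + \left(\left(L z + z\right) + z\right) = 3 + \left(\left(z + L z\right) + z\right) = 3 + \left(2 z + L z\right) = 3 + 2 z + L z$)
$\frac{o + l{\left(-8,9 \right)}}{-487 - 333} = \frac{2 + \left(3 + 2 \cdot 9 - 72\right)}{-487 - 333} = \frac{2 + \left(3 + 18 - 72\right)}{-820} = \left(2 - 51\right) \left(- \frac{1}{820}\right) = \left(-49\right) \left(- \frac{1}{820}\right) = \frac{49}{820}$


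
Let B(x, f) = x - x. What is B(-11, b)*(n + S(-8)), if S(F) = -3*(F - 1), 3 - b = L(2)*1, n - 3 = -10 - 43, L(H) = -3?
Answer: 0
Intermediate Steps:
n = -50 (n = 3 + (-10 - 43) = 3 - 53 = -50)
b = 6 (b = 3 - (-3) = 3 - 1*(-3) = 3 + 3 = 6)
B(x, f) = 0
S(F) = 3 - 3*F (S(F) = -3*(-1 + F) = 3 - 3*F)
B(-11, b)*(n + S(-8)) = 0*(-50 + (3 - 3*(-8))) = 0*(-50 + (3 + 24)) = 0*(-50 + 27) = 0*(-23) = 0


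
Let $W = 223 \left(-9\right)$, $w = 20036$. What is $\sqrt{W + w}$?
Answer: $11 \sqrt{149} \approx 134.27$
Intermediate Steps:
$W = -2007$
$\sqrt{W + w} = \sqrt{-2007 + 20036} = \sqrt{18029} = 11 \sqrt{149}$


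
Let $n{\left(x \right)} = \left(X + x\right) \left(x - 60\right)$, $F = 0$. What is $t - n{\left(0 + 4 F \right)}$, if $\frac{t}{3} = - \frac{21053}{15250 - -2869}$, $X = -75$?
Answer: $- \frac{81598659}{18119} \approx -4503.5$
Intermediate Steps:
$t = - \frac{63159}{18119}$ ($t = 3 \left(- \frac{21053}{15250 - -2869}\right) = 3 \left(- \frac{21053}{15250 + 2869}\right) = 3 \left(- \frac{21053}{18119}\right) = - \frac{63159}{18119} \approx -3.4858$)
$n{\left(x \right)} = \left(-75 + x\right) \left(-60 + x\right)$ ($n{\left(x \right)} = \left(-75 + x\right) \left(x - 60\right) = \left(-75 + x\right) \left(-60 + x\right)$)
$t - n{\left(0 + 4 F \right)} = - \frac{63159}{18119} - \left(4500 + \left(0 + 4 \cdot 0\right)^{2} - 135 \left(0 + 4 \cdot 0\right)\right) = - \frac{63159}{18119} - \left(4500 + \left(0 + 0\right)^{2} - 135 \left(0 + 0\right)\right) = - \frac{63159}{18119} - \left(4500 + 0^{2} - 0\right) = - \frac{63159}{18119} - \left(4500 + 0 + 0\right) = - \frac{63159}{18119} - 4500 = - \frac{81598659}{18119}$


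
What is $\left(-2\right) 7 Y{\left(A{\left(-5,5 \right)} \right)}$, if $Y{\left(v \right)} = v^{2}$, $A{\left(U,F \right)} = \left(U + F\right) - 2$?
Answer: $-56$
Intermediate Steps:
$A{\left(U,F \right)} = -2 + F + U$ ($A{\left(U,F \right)} = \left(F + U\right) - 2 = -2 + F + U$)
$\left(-2\right) 7 Y{\left(A{\left(-5,5 \right)} \right)} = \left(-2\right) 7 \left(-2 + 5 - 5\right)^{2} = - 14 \left(-2\right)^{2} = \left(-14\right) 4 = -56$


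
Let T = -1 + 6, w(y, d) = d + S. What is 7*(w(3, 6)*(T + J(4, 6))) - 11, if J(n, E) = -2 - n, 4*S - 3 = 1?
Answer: -60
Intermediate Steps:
S = 1 (S = ¾ + (¼)*1 = ¾ + ¼ = 1)
w(y, d) = 1 + d (w(y, d) = d + 1 = 1 + d)
T = 5
7*(w(3, 6)*(T + J(4, 6))) - 11 = 7*((1 + 6)*(5 + (-2 - 1*4))) - 11 = 7*(7*(5 + (-2 - 4))) - 11 = 7*(7*(5 - 6)) - 11 = 7*(7*(-1)) - 11 = 7*(-7) - 11 = -49 - 11 = -60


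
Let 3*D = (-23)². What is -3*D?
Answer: -529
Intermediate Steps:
D = 529/3 (D = (⅓)*(-23)² = (⅓)*529 = 529/3 ≈ 176.33)
-3*D = -3*529/3 = -529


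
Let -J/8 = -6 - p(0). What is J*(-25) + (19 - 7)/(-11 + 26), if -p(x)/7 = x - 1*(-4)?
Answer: 22004/5 ≈ 4400.8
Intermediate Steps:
p(x) = -28 - 7*x (p(x) = -7*(x - 1*(-4)) = -7*(x + 4) = -7*(4 + x) = -28 - 7*x)
J = -176 (J = -8*(-6 - (-28 - 7*0)) = -8*(-6 - (-28 + 0)) = -8*(-6 - 1*(-28)) = -8*(-6 + 28) = -8*22 = -176)
J*(-25) + (19 - 7)/(-11 + 26) = -176*(-25) + (19 - 7)/(-11 + 26) = 4400 + 12/15 = 4400 + 12*(1/15) = 4400 + 4/5 = 22004/5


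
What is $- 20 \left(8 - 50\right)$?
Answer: $840$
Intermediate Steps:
$- 20 \left(8 - 50\right) = \left(-20\right) \left(-42\right) = 840$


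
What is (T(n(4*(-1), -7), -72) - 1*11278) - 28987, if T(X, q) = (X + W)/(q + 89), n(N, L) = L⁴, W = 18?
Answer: -682086/17 ≈ -40123.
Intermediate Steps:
T(X, q) = (18 + X)/(89 + q) (T(X, q) = (X + 18)/(q + 89) = (18 + X)/(89 + q))
(T(n(4*(-1), -7), -72) - 1*11278) - 28987 = ((18 + (-7)⁴)/(89 - 72) - 1*11278) - 28987 = ((18 + 2401)/17 - 11278) - 28987 = ((1/17)*2419 - 11278) - 28987 = (2419/17 - 11278) - 28987 = -189307/17 - 28987 = -682086/17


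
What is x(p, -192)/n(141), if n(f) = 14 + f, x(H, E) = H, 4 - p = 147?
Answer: -143/155 ≈ -0.92258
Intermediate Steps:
p = -143 (p = 4 - 1*147 = 4 - 147 = -143)
x(p, -192)/n(141) = -143/(14 + 141) = -143/155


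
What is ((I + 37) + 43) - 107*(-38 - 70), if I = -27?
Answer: 11609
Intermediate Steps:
((I + 37) + 43) - 107*(-38 - 70) = ((-27 + 37) + 43) - 107*(-38 - 70) = (10 + 43) - 107*(-108) = 53 + 11556 = 11609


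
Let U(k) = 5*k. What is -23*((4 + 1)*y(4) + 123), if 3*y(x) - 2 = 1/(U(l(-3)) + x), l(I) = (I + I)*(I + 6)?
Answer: -249849/86 ≈ -2905.2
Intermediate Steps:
l(I) = 2*I*(6 + I) (l(I) = (2*I)*(6 + I) = 2*I*(6 + I))
y(x) = ⅔ + 1/(3*(-90 + x)) (y(x) = ⅔ + 1/(3*(5*(2*(-3)*(6 - 3)) + x)) = ⅔ + 1/(3*(5*(2*(-3)*3) + x)) = ⅔ + 1/(3*(5*(-18) + x)) = ⅔ + 1/(3*(-90 + x)))
-23*((4 + 1)*y(4) + 123) = -23*((4 + 1)*((-179 + 2*4)/(3*(-90 + 4))) + 123) = -23*(5*((⅓)*(-179 + 8)/(-86)) + 123) = -23*(5*((⅓)*(-1/86)*(-171)) + 123) = -23*(5*(57/86) + 123) = -23*(285/86 + 123) = -23*10863/86 = -249849/86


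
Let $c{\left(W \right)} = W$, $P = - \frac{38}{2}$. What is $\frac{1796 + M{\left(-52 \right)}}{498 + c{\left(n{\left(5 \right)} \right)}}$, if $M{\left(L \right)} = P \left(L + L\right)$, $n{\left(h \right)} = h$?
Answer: $\frac{3772}{503} \approx 7.499$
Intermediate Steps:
$P = -19$ ($P = \left(-38\right) \frac{1}{2} = -19$)
$M{\left(L \right)} = - 38 L$ ($M{\left(L \right)} = - 19 \left(L + L\right) = - 19 \cdot 2 L = - 38 L$)
$\frac{1796 + M{\left(-52 \right)}}{498 + c{\left(n{\left(5 \right)} \right)}} = \frac{1796 - -1976}{498 + 5} = \frac{1796 + 1976}{503} = 3772 \cdot \frac{1}{503} = \frac{3772}{503}$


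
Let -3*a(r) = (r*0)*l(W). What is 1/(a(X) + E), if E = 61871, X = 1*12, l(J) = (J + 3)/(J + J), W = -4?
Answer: 1/61871 ≈ 1.6163e-5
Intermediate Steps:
l(J) = (3 + J)/(2*J) (l(J) = (3 + J)/((2*J)) = (3 + J)*(1/(2*J)) = (3 + J)/(2*J))
X = 12
a(r) = 0 (a(r) = -r*0*(½)*(3 - 4)/(-4)/3 = -0*(½)*(-¼)*(-1) = -0/8 = -⅓*0 = 0)
1/(a(X) + E) = 1/(0 + 61871) = 1/61871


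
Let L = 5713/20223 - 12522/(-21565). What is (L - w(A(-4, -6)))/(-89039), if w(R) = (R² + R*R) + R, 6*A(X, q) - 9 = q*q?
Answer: 51956646149/38830708805805 ≈ 0.0013380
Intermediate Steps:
A(X, q) = 3/2 + q²/6 (A(X, q) = 3/2 + (q*q)/6 = 3/2 + q²/6)
w(R) = R + 2*R² (w(R) = (R² + R²) + R = 2*R² + R = R + 2*R²)
L = 376433251/436108995 (L = 5713*(1/20223) - 12522*(-1/21565) = 5713/20223 + 12522/21565 = 376433251/436108995 ≈ 0.86316)
(L - w(A(-4, -6)))/(-89039) = (376433251/436108995 - (3/2 + (⅙)*(-6)²)*(1 + 2*(3/2 + (⅙)*(-6)²)))/(-89039) = (376433251/436108995 - (3/2 + (⅙)*36)*(1 + 2*(3/2 + (⅙)*36)))*(-1/89039) = (376433251/436108995 - (3/2 + 6)*(1 + 2*(3/2 + 6)))*(-1/89039) = (376433251/436108995 - 15*(1 + 2*(15/2))/2)*(-1/89039) = (376433251/436108995 - 15*(1 + 15)/2)*(-1/89039) = (376433251/436108995 - 15*16/2)*(-1/89039) = (376433251/436108995 - 1*120)*(-1/89039) = (376433251/436108995 - 120)*(-1/89039) = -51956646149/436108995*(-1/89039) = 51956646149/38830708805805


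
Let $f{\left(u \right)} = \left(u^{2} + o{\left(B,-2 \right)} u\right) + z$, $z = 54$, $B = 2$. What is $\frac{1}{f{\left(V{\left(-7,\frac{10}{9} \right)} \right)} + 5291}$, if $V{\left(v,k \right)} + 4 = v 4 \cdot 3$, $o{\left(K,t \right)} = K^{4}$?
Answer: $\frac{1}{11681} \approx 8.5609 \cdot 10^{-5}$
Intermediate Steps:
$V{\left(v,k \right)} = -4 + 12 v$ ($V{\left(v,k \right)} = -4 + v 4 \cdot 3 = -4 + 4 v 3 = -4 + 12 v$)
$f{\left(u \right)} = 54 + u^{2} + 16 u$ ($f{\left(u \right)} = \left(u^{2} + 2^{4} u\right) + 54 = \left(u^{2} + 16 u\right) + 54 = 54 + u^{2} + 16 u$)
$\frac{1}{f{\left(V{\left(-7,\frac{10}{9} \right)} \right)} + 5291} = \frac{1}{\left(54 + \left(-4 + 12 \left(-7\right)\right)^{2} + 16 \left(-4 + 12 \left(-7\right)\right)\right) + 5291} = \frac{1}{\left(54 + \left(-4 - 84\right)^{2} + 16 \left(-4 - 84\right)\right) + 5291} = \frac{1}{\left(54 + \left(-88\right)^{2} + 16 \left(-88\right)\right) + 5291} = \frac{1}{\left(54 + 7744 - 1408\right) + 5291} = \frac{1}{6390 + 5291} = \frac{1}{11681}$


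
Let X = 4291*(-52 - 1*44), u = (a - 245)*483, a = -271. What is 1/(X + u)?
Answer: -1/661164 ≈ -1.5125e-6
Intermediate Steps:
u = -249228 (u = (-271 - 245)*483 = -516*483 = -249228)
X = -411936 (X = 4291*(-52 - 44) = 4291*(-96) = -411936)
1/(X + u) = 1/(-411936 - 249228) = 1/(-661164) = -1/661164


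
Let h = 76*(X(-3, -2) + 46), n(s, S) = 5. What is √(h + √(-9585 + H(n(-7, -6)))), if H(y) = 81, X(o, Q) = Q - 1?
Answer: 2*√(817 + 3*I*√66) ≈ 57.173 + 0.85258*I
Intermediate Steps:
X(o, Q) = -1 + Q
h = 3268 (h = 76*((-1 - 2) + 46) = 76*(-3 + 46) = 76*43 = 3268)
√(h + √(-9585 + H(n(-7, -6)))) = √(3268 + √(-9585 + 81)) = √(3268 + √(-9504)) = √(3268 + 12*I*√66)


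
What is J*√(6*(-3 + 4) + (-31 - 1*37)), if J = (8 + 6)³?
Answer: 2744*I*√62 ≈ 21606.0*I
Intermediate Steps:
J = 2744 (J = 14³ = 2744)
J*√(6*(-3 + 4) + (-31 - 1*37)) = 2744*√(6*(-3 + 4) + (-31 - 1*37)) = 2744*√(6*1 + (-31 - 37)) = 2744*√(6 - 68) = 2744*√(-62) = 2744*(I*√62) = 2744*I*√62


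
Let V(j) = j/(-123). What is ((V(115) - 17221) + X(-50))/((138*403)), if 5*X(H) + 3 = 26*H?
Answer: -10751759/34202610 ≈ -0.31435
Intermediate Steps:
X(H) = -3/5 + 26*H/5 (X(H) = -3/5 + (26*H)/5 = -3/5 + 26*H/5)
V(j) = -j/123 (V(j) = j*(-1/123) = -j/123)
((V(115) - 17221) + X(-50))/((138*403)) = ((-1/123*115 - 17221) + (-3/5 + (26/5)*(-50)))/((138*403)) = ((-115/123 - 17221) + (-3/5 - 260))/55614 = (-2118298/123 - 1303/5)*(1/55614) = -10751759/615*1/55614 = -10751759/34202610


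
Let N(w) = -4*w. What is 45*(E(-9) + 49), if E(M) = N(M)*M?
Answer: -12375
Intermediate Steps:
E(M) = -4*M² (E(M) = (-4*M)*M = -4*M²)
45*(E(-9) + 49) = 45*(-4*(-9)² + 49) = 45*(-4*81 + 49) = 45*(-324 + 49) = 45*(-275) = -12375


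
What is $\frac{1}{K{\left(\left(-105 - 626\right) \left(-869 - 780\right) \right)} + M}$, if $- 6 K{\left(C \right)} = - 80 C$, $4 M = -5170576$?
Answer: $\frac{3}{44338828} \approx 6.7661 \cdot 10^{-8}$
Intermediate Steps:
$M = -1292644$ ($M = \frac{1}{4} \left(-5170576\right) = -1292644$)
$K{\left(C \right)} = \frac{40 C}{3}$ ($K{\left(C \right)} = - \frac{\left(-80\right) C}{6} = \frac{40 C}{3}$)
$\frac{1}{K{\left(\left(-105 - 626\right) \left(-869 - 780\right) \right)} + M} = \frac{1}{\frac{40 \left(-105 - 626\right) \left(-869 - 780\right)}{3} - 1292644} = \frac{1}{\frac{40 \left(\left(-731\right) \left(-1649\right)\right)}{3} - 1292644} = \frac{1}{\frac{40}{3} \cdot 1205419 - 1292644} = \frac{1}{\frac{48216760}{3} - 1292644} = \frac{1}{\frac{44338828}{3}} = \frac{3}{44338828}$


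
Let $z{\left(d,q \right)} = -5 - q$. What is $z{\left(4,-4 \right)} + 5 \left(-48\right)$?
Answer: $-241$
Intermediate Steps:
$z{\left(4,-4 \right)} + 5 \left(-48\right) = \left(-5 - -4\right) + 5 \left(-48\right) = \left(-5 + 4\right) - 240 = -1 - 240 = -241$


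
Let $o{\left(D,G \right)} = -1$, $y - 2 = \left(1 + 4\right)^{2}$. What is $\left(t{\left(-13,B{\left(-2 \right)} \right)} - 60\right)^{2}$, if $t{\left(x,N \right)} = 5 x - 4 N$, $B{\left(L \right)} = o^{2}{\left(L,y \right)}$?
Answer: $16641$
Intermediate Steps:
$y = 27$ ($y = 2 + \left(1 + 4\right)^{2} = 2 + 5^{2} = 2 + 25 = 27$)
$B{\left(L \right)} = 1$ ($B{\left(L \right)} = \left(-1\right)^{2} = 1$)
$t{\left(x,N \right)} = - 4 N + 5 x$
$\left(t{\left(-13,B{\left(-2 \right)} \right)} - 60\right)^{2} = \left(\left(\left(-4\right) 1 + 5 \left(-13\right)\right) - 60\right)^{2} = \left(\left(-4 - 65\right) - 60\right)^{2} = \left(-69 - 60\right)^{2} = \left(-129\right)^{2} = 16641$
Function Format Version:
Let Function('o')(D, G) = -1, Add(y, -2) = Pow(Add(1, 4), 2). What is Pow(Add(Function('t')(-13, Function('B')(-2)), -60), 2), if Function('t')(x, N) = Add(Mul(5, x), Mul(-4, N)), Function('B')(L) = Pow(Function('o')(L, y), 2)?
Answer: 16641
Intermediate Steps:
y = 27 (y = Add(2, Pow(Add(1, 4), 2)) = Add(2, Pow(5, 2)) = Add(2, 25) = 27)
Function('B')(L) = 1 (Function('B')(L) = Pow(-1, 2) = 1)
Function('t')(x, N) = Add(Mul(-4, N), Mul(5, x))
Pow(Add(Function('t')(-13, Function('B')(-2)), -60), 2) = Pow(Add(Add(Mul(-4, 1), Mul(5, -13)), -60), 2) = Pow(Add(Add(-4, -65), -60), 2) = Pow(Add(-69, -60), 2) = Pow(-129, 2) = 16641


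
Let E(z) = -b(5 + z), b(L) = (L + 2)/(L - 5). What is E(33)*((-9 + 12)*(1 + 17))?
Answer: -720/11 ≈ -65.455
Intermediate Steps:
b(L) = (2 + L)/(-5 + L)
E(z) = -(7 + z)/z (E(z) = -(2 + (5 + z))/(-5 + (5 + z)) = -(7 + z)/z)
E(33)*((-9 + 12)*(1 + 17)) = ((-7 - 1*33)/33)*((-9 + 12)*(1 + 17)) = ((-7 - 33)/33)*(3*18) = ((1/33)*(-40))*54 = -40/33*54 = -720/11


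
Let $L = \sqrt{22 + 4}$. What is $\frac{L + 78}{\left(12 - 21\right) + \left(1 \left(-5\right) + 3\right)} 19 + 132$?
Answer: $- \frac{30}{11} - \frac{19 \sqrt{26}}{11} \approx -11.535$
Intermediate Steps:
$L = \sqrt{26} \approx 5.099$
$\frac{L + 78}{\left(12 - 21\right) + \left(1 \left(-5\right) + 3\right)} 19 + 132 = \frac{\sqrt{26} + 78}{\left(12 - 21\right) + \left(1 \left(-5\right) + 3\right)} 19 + 132 = \frac{78 + \sqrt{26}}{-9 + \left(-5 + 3\right)} 19 + 132 = \frac{78 + \sqrt{26}}{-9 - 2} \cdot 19 + 132 = \frac{78 + \sqrt{26}}{-11} \cdot 19 + 132 = \left(78 + \sqrt{26}\right) \left(- \frac{1}{11}\right) 19 + 132 = \left(- \frac{78}{11} - \frac{\sqrt{26}}{11}\right) 19 + 132 = \left(- \frac{1482}{11} - \frac{19 \sqrt{26}}{11}\right) + 132 = - \frac{30}{11} - \frac{19 \sqrt{26}}{11}$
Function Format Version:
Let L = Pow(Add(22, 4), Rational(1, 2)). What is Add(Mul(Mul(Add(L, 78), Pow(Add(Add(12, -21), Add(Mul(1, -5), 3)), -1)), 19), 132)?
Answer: Add(Rational(-30, 11), Mul(Rational(-19, 11), Pow(26, Rational(1, 2)))) ≈ -11.535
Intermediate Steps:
L = Pow(26, Rational(1, 2)) ≈ 5.0990
Add(Mul(Mul(Add(L, 78), Pow(Add(Add(12, -21), Add(Mul(1, -5), 3)), -1)), 19), 132) = Add(Mul(Mul(Add(Pow(26, Rational(1, 2)), 78), Pow(Add(Add(12, -21), Add(Mul(1, -5), 3)), -1)), 19), 132) = Add(Mul(Mul(Add(78, Pow(26, Rational(1, 2))), Pow(Add(-9, Add(-5, 3)), -1)), 19), 132) = Add(Mul(Mul(Add(78, Pow(26, Rational(1, 2))), Pow(Add(-9, -2), -1)), 19), 132) = Add(Mul(Mul(Add(78, Pow(26, Rational(1, 2))), Pow(-11, -1)), 19), 132) = Add(Mul(Mul(Add(78, Pow(26, Rational(1, 2))), Rational(-1, 11)), 19), 132) = Add(Mul(Add(Rational(-78, 11), Mul(Rational(-1, 11), Pow(26, Rational(1, 2)))), 19), 132) = Add(Add(Rational(-1482, 11), Mul(Rational(-19, 11), Pow(26, Rational(1, 2)))), 132) = Add(Rational(-30, 11), Mul(Rational(-19, 11), Pow(26, Rational(1, 2))))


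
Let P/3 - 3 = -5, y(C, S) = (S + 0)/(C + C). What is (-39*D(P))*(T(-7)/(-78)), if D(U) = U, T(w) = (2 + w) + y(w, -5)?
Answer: 195/14 ≈ 13.929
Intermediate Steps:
y(C, S) = S/(2*C) (y(C, S) = S/((2*C)) = S*(1/(2*C)) = S/(2*C))
P = -6 (P = 9 + 3*(-5) = 9 - 15 = -6)
T(w) = 2 + w - 5/(2*w) (T(w) = (2 + w) + (½)*(-5)/w = (2 + w) - 5/(2*w) = 2 + w - 5/(2*w))
(-39*D(P))*(T(-7)/(-78)) = (-39*(-6))*((2 - 7 - 5/2/(-7))/(-78)) = 234*((2 - 7 - 5/2*(-⅐))*(-1/78)) = 234*((2 - 7 + 5/14)*(-1/78)) = 234*(-65/14*(-1/78)) = 234*(5/84) = 195/14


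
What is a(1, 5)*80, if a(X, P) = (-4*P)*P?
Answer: -8000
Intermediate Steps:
a(X, P) = -4*P²
a(1, 5)*80 = -4*5²*80 = -4*25*80 = -100*80 = -8000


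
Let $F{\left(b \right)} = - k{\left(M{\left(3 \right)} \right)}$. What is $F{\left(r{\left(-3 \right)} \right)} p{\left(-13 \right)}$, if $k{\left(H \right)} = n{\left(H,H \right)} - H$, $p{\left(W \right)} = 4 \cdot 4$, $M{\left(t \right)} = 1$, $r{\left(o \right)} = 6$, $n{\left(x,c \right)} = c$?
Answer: $0$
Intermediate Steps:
$p{\left(W \right)} = 16$
$k{\left(H \right)} = 0$ ($k{\left(H \right)} = H - H = 0$)
$F{\left(b \right)} = 0$ ($F{\left(b \right)} = \left(-1\right) 0 = 0$)
$F{\left(r{\left(-3 \right)} \right)} p{\left(-13 \right)} = 0 \cdot 16 = 0$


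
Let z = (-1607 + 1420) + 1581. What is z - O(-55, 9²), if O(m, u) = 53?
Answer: 1341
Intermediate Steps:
z = 1394 (z = -187 + 1581 = 1394)
z - O(-55, 9²) = 1394 - 1*53 = 1394 - 53 = 1341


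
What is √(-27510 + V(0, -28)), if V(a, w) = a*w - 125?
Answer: I*√27635 ≈ 166.24*I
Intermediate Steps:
V(a, w) = -125 + a*w
√(-27510 + V(0, -28)) = √(-27510 + (-125 + 0*(-28))) = √(-27510 + (-125 + 0)) = √(-27510 - 125) = √(-27635) = I*√27635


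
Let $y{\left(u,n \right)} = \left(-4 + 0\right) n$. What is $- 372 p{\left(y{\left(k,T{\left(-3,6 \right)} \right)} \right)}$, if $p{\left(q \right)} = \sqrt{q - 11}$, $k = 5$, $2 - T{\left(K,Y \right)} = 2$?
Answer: $- 372 i \sqrt{11} \approx - 1233.8 i$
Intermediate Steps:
$T{\left(K,Y \right)} = 0$ ($T{\left(K,Y \right)} = 2 - 2 = 0$)
$y{\left(u,n \right)} = - 4 n$
$p{\left(q \right)} = \sqrt{-11 + q}$
$- 372 p{\left(y{\left(k,T{\left(-3,6 \right)} \right)} \right)} = - 372 \sqrt{-11 - 0} = - 372 \sqrt{-11 + 0} = - 372 \sqrt{-11} = - 372 i \sqrt{11}$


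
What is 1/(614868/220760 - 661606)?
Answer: -55190/36513881423 ≈ -1.5115e-6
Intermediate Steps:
1/(614868/220760 - 661606) = 1/(614868*(1/220760) - 661606) = 1/(153717/55190 - 661606) = 1/(-36513881423/55190) = -55190/36513881423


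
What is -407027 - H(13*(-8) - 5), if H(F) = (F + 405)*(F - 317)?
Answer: -280931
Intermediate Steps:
H(F) = (-317 + F)*(405 + F) (H(F) = (405 + F)*(-317 + F) = (-317 + F)*(405 + F))
-407027 - H(13*(-8) - 5) = -407027 - (-128385 + (13*(-8) - 5)² + 88*(13*(-8) - 5)) = -407027 - (-128385 + (-104 - 5)² + 88*(-104 - 5)) = -407027 - (-128385 + (-109)² + 88*(-109)) = -407027 - (-128385 + 11881 - 9592) = -407027 - 1*(-126096) = -407027 + 126096 = -280931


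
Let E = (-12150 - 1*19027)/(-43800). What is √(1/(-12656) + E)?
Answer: √8543054734431/3464580 ≈ 0.84364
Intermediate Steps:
E = 31177/43800 (E = (-12150 - 19027)*(-1/43800) = -31177*(-1/43800) = 31177/43800 ≈ 0.71180)
√(1/(-12656) + E) = √(1/(-12656) + 31177/43800) = √(-1/12656 + 31177/43800) = √(49316539/69291600) = √8543054734431/3464580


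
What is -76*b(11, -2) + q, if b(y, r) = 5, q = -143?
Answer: -523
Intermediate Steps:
-76*b(11, -2) + q = -76*5 - 143 = -380 - 143 = -523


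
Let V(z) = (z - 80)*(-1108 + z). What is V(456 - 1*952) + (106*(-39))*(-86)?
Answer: 1279428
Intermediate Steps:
V(z) = (-1108 + z)*(-80 + z) (V(z) = (-80 + z)*(-1108 + z) = (-1108 + z)*(-80 + z))
V(456 - 1*952) + (106*(-39))*(-86) = (88640 + (456 - 1*952)² - 1188*(456 - 1*952)) + (106*(-39))*(-86) = (88640 + (456 - 952)² - 1188*(456 - 952)) - 4134*(-86) = (88640 + (-496)² - 1188*(-496)) + 355524 = (88640 + 246016 + 589248) + 355524 = 923904 + 355524 = 1279428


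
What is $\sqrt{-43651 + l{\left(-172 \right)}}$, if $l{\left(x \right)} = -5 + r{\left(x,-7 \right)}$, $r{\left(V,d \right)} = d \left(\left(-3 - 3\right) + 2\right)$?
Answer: $2 i \sqrt{10907} \approx 208.87 i$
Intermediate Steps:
$r{\left(V,d \right)} = - 4 d$ ($r{\left(V,d \right)} = d \left(-6 + 2\right) = d \left(-4\right) = - 4 d$)
$l{\left(x \right)} = 23$ ($l{\left(x \right)} = -5 - -28 = -5 + 28 = 23$)
$\sqrt{-43651 + l{\left(-172 \right)}} = \sqrt{-43651 + 23} = \sqrt{-43628} = 2 i \sqrt{10907}$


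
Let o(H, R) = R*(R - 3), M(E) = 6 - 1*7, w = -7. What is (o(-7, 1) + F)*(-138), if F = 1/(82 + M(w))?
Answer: 7406/27 ≈ 274.30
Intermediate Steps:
M(E) = -1 (M(E) = 6 - 7 = -1)
F = 1/81 (F = 1/(82 - 1) = 1/81 ≈ 0.012346)
o(H, R) = R*(-3 + R)
(o(-7, 1) + F)*(-138) = (1*(-3 + 1) + 1/81)*(-138) = (1*(-2) + 1/81)*(-138) = (-2 + 1/81)*(-138) = -161/81*(-138) = 7406/27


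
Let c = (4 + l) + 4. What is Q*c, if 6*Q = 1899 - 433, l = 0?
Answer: 5864/3 ≈ 1954.7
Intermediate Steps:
c = 8 (c = (4 + 0) + 4 = 4 + 4 = 8)
Q = 733/3 (Q = (1899 - 433)/6 = (1/6)*1466 = 733/3 ≈ 244.33)
Q*c = (733/3)*8 = 5864/3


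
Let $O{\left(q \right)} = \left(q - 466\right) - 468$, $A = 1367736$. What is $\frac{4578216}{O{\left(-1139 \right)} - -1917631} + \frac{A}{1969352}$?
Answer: $\frac{727256029545}{235775498651} \approx 3.0845$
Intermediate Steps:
$O{\left(q \right)} = -934 + q$ ($O{\left(q \right)} = \left(-466 + q\right) - 468 = -934 + q$)
$\frac{4578216}{O{\left(-1139 \right)} - -1917631} + \frac{A}{1969352} = \frac{4578216}{\left(-934 - 1139\right) - -1917631} + \frac{1367736}{1969352} = \frac{4578216}{-2073 + 1917631} + 1367736 \cdot \frac{1}{1969352} = \frac{4578216}{1915558} + \frac{170967}{246169} = 4578216 \cdot \frac{1}{1915558} + \frac{170967}{246169} = \frac{2289108}{957779} + \frac{170967}{246169} = \frac{727256029545}{235775498651}$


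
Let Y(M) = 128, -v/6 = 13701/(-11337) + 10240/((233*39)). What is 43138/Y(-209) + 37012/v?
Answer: 13617625100905/179415616 ≈ 75900.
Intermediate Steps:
v = 5606738/11446591 (v = -6*(13701/(-11337) + 10240/((233*39))) = -6*(13701*(-1/11337) + 10240/9087) = -6*(-4567/3779 + 10240*(1/9087)) = -6*(-4567/3779 + 10240/9087) = -6*(-2803369/34339773) = 5606738/11446591 ≈ 0.48982)
43138/Y(-209) + 37012/v = 43138/128 + 37012/(5606738/11446591) = 43138*(1/128) + 37012*(11446591/5606738) = 21569/64 + 211830613046/2803369 = 13617625100905/179415616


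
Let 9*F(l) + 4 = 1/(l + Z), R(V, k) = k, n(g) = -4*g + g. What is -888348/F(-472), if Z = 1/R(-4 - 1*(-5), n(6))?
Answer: 33967318302/17003 ≈ 1.9977e+6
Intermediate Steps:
n(g) = -3*g
Z = -1/18 (Z = 1/(-3*6) = 1/(-18) = -1/18 ≈ -0.055556)
F(l) = -4/9 + 1/(9*(-1/18 + l)) (F(l) = -4/9 + 1/(9*(l - 1/18)) = -4/9 + 1/(9*(-1/18 + l)))
-888348/F(-472) = -888348*9*(-1 + 18*(-472))/(2*(11 - 36*(-472))) = -888348*9*(-1 - 8496)/(2*(11 + 16992)) = -888348/((2/9)*17003/(-8497)) = -888348/((2/9)*(-1/8497)*17003) = -888348/(-34006/76473) = -888348*(-76473/34006) = 33967318302/17003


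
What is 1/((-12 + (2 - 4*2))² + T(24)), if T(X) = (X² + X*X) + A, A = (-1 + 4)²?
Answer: 1/1485 ≈ 0.00067340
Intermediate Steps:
A = 9 (A = 3² = 9)
T(X) = 9 + 2*X² (T(X) = (X² + X*X) + 9 = (X² + X²) + 9 = 2*X² + 9 = 9 + 2*X²)
1/((-12 + (2 - 4*2))² + T(24)) = 1/((-12 + (2 - 4*2))² + (9 + 2*24²)) = 1/((-12 + (2 - 8))² + (9 + 2*576)) = 1/((-12 - 6)² + (9 + 1152)) = 1/((-18)² + 1161) = 1/(324 + 1161) = 1/1485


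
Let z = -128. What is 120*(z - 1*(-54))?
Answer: -8880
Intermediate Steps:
120*(z - 1*(-54)) = 120*(-128 - 1*(-54)) = 120*(-128 + 54) = 120*(-74) = -8880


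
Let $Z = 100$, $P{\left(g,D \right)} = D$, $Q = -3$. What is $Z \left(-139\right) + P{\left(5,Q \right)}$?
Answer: $-13903$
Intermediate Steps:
$Z \left(-139\right) + P{\left(5,Q \right)} = 100 \left(-139\right) - 3 = -13900 - 3 = -13903$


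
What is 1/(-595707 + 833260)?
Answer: 1/237553 ≈ 4.2096e-6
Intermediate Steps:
1/(-595707 + 833260) = 1/237553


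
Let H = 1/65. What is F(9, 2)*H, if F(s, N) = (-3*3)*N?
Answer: -18/65 ≈ -0.27692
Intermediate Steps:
F(s, N) = -9*N
H = 1/65 ≈ 0.015385
F(9, 2)*H = -9*2*(1/65) = -18*1/65 = -18/65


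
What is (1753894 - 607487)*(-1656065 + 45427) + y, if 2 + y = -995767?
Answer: -1846447673435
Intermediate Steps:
y = -995769 (y = -2 - 995767 = -995769)
(1753894 - 607487)*(-1656065 + 45427) + y = (1753894 - 607487)*(-1656065 + 45427) - 995769 = 1146407*(-1610638) - 995769 = -1846446677666 - 995769 = -1846447673435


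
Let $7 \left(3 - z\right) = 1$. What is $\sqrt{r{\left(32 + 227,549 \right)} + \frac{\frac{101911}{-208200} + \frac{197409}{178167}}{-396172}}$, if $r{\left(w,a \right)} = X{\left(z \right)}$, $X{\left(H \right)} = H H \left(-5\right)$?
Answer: $\frac{i \sqrt{2448583803044695422969005804694}}{244929175232280} \approx 6.3888 i$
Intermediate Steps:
$z = \frac{20}{7}$ ($z = 3 - \frac{1}{7} = \frac{20}{7} \approx 2.8571$)
$X{\left(H \right)} = - 5 H^{2}$ ($X{\left(H \right)} = H^{2} \left(-5\right) = - 5 H^{2}$)
$r{\left(w,a \right)} = - \frac{2000}{49}$ ($r{\left(w,a \right)} = - 5 \left(\frac{20}{7}\right)^{2} = \left(-5\right) \frac{400}{49} = - \frac{2000}{49}$)
$\sqrt{r{\left(32 + 227,549 \right)} + \frac{\frac{101911}{-208200} + \frac{197409}{178167}}{-396172}} = \sqrt{- \frac{2000}{49} + \frac{\frac{101911}{-208200} + \frac{197409}{178167}}{-396172}} = \sqrt{- \frac{2000}{49} + \left(101911 \left(- \frac{1}{208200}\right) + 197409 \cdot \frac{1}{178167}\right) \left(- \frac{1}{396172}\right)} = \sqrt{- \frac{2000}{49} + \left(- \frac{101911}{208200} + \frac{65803}{59389}\right) \left(- \frac{1}{396172}\right)} = \sqrt{- \frac{2000}{49} + \frac{7647792221}{12364789800} \left(- \frac{1}{396172}\right)} = \sqrt{- \frac{2000}{49} - \frac{7647792221}{4898583504645600}} = \sqrt{- \frac{1399595340576145547}{34290084532519200}} = \frac{i \sqrt{2448583803044695422969005804694}}{244929175232280}$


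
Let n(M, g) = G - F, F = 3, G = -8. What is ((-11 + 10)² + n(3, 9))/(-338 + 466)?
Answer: -5/64 ≈ -0.078125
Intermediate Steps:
n(M, g) = -11 (n(M, g) = -8 - 1*3 = -8 - 3 = -11)
((-11 + 10)² + n(3, 9))/(-338 + 466) = ((-11 + 10)² - 11)/(-338 + 466) = ((-1)² - 11)/128 = (1 - 11)*(1/128) = -10*1/128 = -5/64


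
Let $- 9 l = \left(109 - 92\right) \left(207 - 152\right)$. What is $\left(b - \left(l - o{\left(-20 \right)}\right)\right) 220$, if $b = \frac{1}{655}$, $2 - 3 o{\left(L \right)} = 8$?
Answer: $\frac{26428336}{1179} \approx 22416.0$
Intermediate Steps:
$o{\left(L \right)} = -2$ ($o{\left(L \right)} = \frac{2}{3} - \frac{8}{3} = -2$)
$l = - \frac{935}{9}$ ($l = - \frac{\left(109 - 92\right) \left(207 - 152\right)}{9} = - \frac{17 \cdot 55}{9} = \left(- \frac{1}{9}\right) 935 = - \frac{935}{9} \approx -103.89$)
$b = \frac{1}{655} \approx 0.0015267$
$\left(b - \left(l - o{\left(-20 \right)}\right)\right) 220 = \left(\frac{1}{655} - - \frac{917}{9}\right) 220 = \left(\frac{1}{655} + \left(-2 + \frac{935}{9}\right)\right) 220 = \left(\frac{1}{655} + \frac{917}{9}\right) 220 = \frac{600644}{5895} \cdot 220 = \frac{26428336}{1179}$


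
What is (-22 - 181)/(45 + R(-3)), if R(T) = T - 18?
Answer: -203/24 ≈ -8.4583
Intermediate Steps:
R(T) = -18 + T
(-22 - 181)/(45 + R(-3)) = (-22 - 181)/(45 + (-18 - 3)) = -203/(45 - 21) = -203/24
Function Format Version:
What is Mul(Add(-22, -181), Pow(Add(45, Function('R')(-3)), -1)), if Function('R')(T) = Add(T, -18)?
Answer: Rational(-203, 24) ≈ -8.4583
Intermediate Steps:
Function('R')(T) = Add(-18, T)
Mul(Add(-22, -181), Pow(Add(45, Function('R')(-3)), -1)) = Mul(Add(-22, -181), Pow(Add(45, Add(-18, -3)), -1)) = Mul(-203, Pow(Add(45, -21), -1)) = Mul(-203, Pow(24, -1)) = Mul(-203, Rational(1, 24)) = Rational(-203, 24)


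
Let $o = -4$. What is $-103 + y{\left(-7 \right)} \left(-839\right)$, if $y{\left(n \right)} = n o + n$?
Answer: $-17722$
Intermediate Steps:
$y{\left(n \right)} = - 3 n$ ($y{\left(n \right)} = n \left(-4\right) + n = - 4 n + n = - 3 n$)
$-103 + y{\left(-7 \right)} \left(-839\right) = -103 + \left(-3\right) \left(-7\right) \left(-839\right) = -103 + 21 \left(-839\right) = -103 - 17619 = -17722$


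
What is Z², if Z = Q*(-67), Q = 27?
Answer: 3272481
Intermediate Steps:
Z = -1809 (Z = 27*(-67) = -1809)
Z² = (-1809)² = 3272481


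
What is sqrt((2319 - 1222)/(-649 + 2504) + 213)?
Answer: 2*sqrt(183743315)/1855 ≈ 14.615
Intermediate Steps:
sqrt((2319 - 1222)/(-649 + 2504) + 213) = sqrt(1097/1855 + 213) = sqrt(396212/1855) = 2*sqrt(183743315)/1855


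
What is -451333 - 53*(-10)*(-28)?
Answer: -466173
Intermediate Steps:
-451333 - 53*(-10)*(-28) = -451333 - (-530)*(-28) = -451333 - 1*14840 = -451333 - 14840 = -466173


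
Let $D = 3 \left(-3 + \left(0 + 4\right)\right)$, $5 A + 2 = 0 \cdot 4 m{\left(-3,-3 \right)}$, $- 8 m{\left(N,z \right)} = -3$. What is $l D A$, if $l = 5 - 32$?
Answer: $\frac{162}{5} \approx 32.4$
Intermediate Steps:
$l = -27$ ($l = 5 - 32 = -27$)
$m{\left(N,z \right)} = \frac{3}{8}$ ($m{\left(N,z \right)} = \left(- \frac{1}{8}\right) \left(-3\right) = \frac{3}{8}$)
$A = - \frac{2}{5}$ ($A = - \frac{2}{5} + \frac{0 \cdot 4 \cdot \frac{3}{8}}{5} = - \frac{2}{5} + \frac{0 \cdot \frac{3}{8}}{5} = - \frac{2}{5} + \frac{1}{5} \cdot 0 = - \frac{2}{5} + 0 = - \frac{2}{5} \approx -0.4$)
$D = 3$ ($D = 3 \left(-3 + 4\right) = 3 \cdot 1 = 3$)
$l D A = \left(-27\right) 3 \left(- \frac{2}{5}\right) = \left(-81\right) \left(- \frac{2}{5}\right) = \frac{162}{5}$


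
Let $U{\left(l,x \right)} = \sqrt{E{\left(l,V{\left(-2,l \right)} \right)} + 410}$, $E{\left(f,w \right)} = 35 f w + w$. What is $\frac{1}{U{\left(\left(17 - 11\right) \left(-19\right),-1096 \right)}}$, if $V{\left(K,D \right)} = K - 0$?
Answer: $\frac{\sqrt{233}}{1398} \approx 0.010919$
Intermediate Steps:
$V{\left(K,D \right)} = K$ ($V{\left(K,D \right)} = K + 0 = K$)
$E{\left(f,w \right)} = w + 35 f w$ ($E{\left(f,w \right)} = 35 f w + w = w + 35 f w$)
$U{\left(l,x \right)} = \sqrt{408 - 70 l}$ ($U{\left(l,x \right)} = \sqrt{- 2 \left(1 + 35 l\right) + 410} = \sqrt{\left(-2 - 70 l\right) + 410} = \sqrt{408 - 70 l}$)
$\frac{1}{U{\left(\left(17 - 11\right) \left(-19\right),-1096 \right)}} = \frac{1}{\sqrt{408 - 70 \left(17 - 11\right) \left(-19\right)}} = \frac{1}{\sqrt{408 - 70 \cdot 6 \left(-19\right)}} = \frac{1}{\sqrt{408 - -7980}} = \frac{1}{\sqrt{408 + 7980}} = \frac{1}{\sqrt{8388}} = \frac{1}{6 \sqrt{233}} = \frac{\sqrt{233}}{1398}$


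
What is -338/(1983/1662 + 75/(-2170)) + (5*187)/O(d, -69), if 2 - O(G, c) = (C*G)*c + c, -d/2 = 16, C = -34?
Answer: -117431026467/402541051 ≈ -291.72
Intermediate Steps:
d = -32 (d = -2*16 = -32)
O(G, c) = 2 - c + 34*G*c (O(G, c) = 2 - ((-34*G)*c + c) = 2 - (-34*G*c + c) = 2 - (c - 34*G*c) = 2 + (-c + 34*G*c) = 2 - c + 34*G*c)
-338/(1983/1662 + 75/(-2170)) + (5*187)/O(d, -69) = -338/(1983/1662 + 75/(-2170)) + (5*187)/(2 - 1*(-69) + 34*(-32)*(-69)) = -338/(1983*(1/1662) + 75*(-1/2170)) + 935/(2 + 69 + 75072) = -338/(661/554 - 15/434) + 935/75143 = -338/69641/60109 + 935*(1/75143) = -338*60109/69641 + 935/75143 = -1562834/5357 + 935/75143 = -117431026467/402541051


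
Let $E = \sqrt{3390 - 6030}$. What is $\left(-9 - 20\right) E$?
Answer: $- 116 i \sqrt{165} \approx - 1490.0 i$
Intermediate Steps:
$E = 4 i \sqrt{165}$ ($E = \sqrt{-2640} = 4 i \sqrt{165} \approx 51.381 i$)
$\left(-9 - 20\right) E = \left(-9 - 20\right) 4 i \sqrt{165} = - 29 \cdot 4 i \sqrt{165} = - 116 i \sqrt{165}$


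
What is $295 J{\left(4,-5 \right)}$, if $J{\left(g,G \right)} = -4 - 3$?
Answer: $-2065$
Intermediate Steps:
$J{\left(g,G \right)} = -7$ ($J{\left(g,G \right)} = -4 - 3 = -7$)
$295 J{\left(4,-5 \right)} = 295 \left(-7\right) = -2065$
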